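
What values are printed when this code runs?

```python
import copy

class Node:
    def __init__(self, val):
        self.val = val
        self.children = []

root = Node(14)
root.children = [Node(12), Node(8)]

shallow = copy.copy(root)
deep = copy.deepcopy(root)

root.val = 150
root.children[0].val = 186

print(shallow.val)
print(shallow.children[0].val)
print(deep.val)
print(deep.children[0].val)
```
14
186
14
12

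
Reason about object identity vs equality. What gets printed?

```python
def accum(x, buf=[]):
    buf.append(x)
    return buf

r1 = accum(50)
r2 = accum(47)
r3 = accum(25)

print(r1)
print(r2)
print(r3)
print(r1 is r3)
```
[50, 47, 25]
[50, 47, 25]
[50, 47, 25]
True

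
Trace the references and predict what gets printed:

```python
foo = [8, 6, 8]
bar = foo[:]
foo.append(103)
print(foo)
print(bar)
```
[8, 6, 8, 103]
[8, 6, 8]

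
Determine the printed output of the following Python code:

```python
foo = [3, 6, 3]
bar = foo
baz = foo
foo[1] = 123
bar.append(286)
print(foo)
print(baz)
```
[3, 123, 3, 286]
[3, 123, 3, 286]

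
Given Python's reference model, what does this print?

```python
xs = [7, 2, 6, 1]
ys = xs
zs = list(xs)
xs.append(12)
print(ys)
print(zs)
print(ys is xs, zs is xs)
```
[7, 2, 6, 1, 12]
[7, 2, 6, 1]
True False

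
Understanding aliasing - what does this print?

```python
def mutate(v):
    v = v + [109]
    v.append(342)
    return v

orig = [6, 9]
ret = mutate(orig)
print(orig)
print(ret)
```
[6, 9]
[6, 9, 109, 342]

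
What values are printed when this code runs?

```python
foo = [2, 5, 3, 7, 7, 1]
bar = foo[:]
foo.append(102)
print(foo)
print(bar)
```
[2, 5, 3, 7, 7, 1, 102]
[2, 5, 3, 7, 7, 1]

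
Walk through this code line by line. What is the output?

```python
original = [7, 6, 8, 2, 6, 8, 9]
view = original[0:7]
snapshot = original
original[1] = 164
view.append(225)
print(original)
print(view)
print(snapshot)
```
[7, 164, 8, 2, 6, 8, 9]
[7, 6, 8, 2, 6, 8, 9, 225]
[7, 164, 8, 2, 6, 8, 9]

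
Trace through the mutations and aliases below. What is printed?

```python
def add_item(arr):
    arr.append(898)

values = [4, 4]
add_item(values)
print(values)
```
[4, 4, 898]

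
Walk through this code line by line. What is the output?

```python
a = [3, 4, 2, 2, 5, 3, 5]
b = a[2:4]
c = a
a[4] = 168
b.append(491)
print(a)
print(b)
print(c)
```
[3, 4, 2, 2, 168, 3, 5]
[2, 2, 491]
[3, 4, 2, 2, 168, 3, 5]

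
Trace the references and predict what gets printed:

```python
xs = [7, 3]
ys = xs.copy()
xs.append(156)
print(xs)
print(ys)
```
[7, 3, 156]
[7, 3]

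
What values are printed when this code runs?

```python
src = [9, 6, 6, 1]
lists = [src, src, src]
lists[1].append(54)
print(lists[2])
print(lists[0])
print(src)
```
[9, 6, 6, 1, 54]
[9, 6, 6, 1, 54]
[9, 6, 6, 1, 54]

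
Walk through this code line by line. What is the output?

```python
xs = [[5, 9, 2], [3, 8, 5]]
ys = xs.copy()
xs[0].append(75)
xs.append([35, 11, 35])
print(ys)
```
[[5, 9, 2, 75], [3, 8, 5]]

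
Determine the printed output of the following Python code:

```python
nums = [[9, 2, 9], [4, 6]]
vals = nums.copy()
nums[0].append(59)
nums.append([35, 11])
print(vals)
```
[[9, 2, 9, 59], [4, 6]]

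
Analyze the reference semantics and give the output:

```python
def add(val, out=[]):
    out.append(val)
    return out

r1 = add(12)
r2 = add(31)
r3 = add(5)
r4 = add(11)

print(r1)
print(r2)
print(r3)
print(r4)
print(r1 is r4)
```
[12, 31, 5, 11]
[12, 31, 5, 11]
[12, 31, 5, 11]
[12, 31, 5, 11]
True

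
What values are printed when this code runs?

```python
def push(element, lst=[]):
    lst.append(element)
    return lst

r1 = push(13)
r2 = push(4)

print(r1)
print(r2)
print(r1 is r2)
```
[13, 4]
[13, 4]
True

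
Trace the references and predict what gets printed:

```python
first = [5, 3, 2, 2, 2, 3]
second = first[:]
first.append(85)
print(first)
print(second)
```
[5, 3, 2, 2, 2, 3, 85]
[5, 3, 2, 2, 2, 3]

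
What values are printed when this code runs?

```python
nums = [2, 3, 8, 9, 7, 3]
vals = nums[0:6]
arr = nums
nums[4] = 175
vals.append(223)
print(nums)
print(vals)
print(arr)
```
[2, 3, 8, 9, 175, 3]
[2, 3, 8, 9, 7, 3, 223]
[2, 3, 8, 9, 175, 3]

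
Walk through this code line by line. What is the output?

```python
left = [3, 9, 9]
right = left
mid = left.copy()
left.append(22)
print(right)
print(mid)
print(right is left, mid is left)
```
[3, 9, 9, 22]
[3, 9, 9]
True False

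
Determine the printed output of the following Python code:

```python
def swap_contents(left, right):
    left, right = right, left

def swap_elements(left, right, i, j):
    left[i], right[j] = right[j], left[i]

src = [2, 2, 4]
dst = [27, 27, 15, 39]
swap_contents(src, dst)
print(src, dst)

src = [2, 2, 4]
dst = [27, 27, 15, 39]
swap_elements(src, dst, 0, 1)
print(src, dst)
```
[2, 2, 4] [27, 27, 15, 39]
[27, 2, 4] [27, 2, 15, 39]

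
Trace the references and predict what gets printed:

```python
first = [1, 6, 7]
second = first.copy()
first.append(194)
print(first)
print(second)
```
[1, 6, 7, 194]
[1, 6, 7]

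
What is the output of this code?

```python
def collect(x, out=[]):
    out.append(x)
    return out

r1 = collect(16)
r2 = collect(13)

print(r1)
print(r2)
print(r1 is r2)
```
[16, 13]
[16, 13]
True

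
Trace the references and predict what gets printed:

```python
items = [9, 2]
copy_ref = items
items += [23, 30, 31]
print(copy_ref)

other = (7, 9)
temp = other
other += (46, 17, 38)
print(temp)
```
[9, 2, 23, 30, 31]
(7, 9)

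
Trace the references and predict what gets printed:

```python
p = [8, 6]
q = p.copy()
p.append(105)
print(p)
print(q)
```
[8, 6, 105]
[8, 6]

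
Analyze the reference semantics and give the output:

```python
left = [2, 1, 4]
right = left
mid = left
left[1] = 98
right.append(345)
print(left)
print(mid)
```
[2, 98, 4, 345]
[2, 98, 4, 345]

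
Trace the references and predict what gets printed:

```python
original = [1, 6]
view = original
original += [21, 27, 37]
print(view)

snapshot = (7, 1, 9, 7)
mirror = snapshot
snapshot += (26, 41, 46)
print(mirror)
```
[1, 6, 21, 27, 37]
(7, 1, 9, 7)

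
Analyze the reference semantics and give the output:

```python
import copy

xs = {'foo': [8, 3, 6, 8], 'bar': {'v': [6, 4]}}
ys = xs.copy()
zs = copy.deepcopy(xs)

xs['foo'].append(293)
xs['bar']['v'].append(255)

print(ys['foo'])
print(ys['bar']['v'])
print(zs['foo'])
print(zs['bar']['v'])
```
[8, 3, 6, 8, 293]
[6, 4, 255]
[8, 3, 6, 8]
[6, 4]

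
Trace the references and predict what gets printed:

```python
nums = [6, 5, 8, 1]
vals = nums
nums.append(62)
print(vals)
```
[6, 5, 8, 1, 62]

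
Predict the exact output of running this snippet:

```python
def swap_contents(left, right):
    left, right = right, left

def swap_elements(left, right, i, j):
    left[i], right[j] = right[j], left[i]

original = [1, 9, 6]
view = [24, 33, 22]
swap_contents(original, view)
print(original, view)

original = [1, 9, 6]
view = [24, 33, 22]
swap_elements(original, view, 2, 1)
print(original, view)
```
[1, 9, 6] [24, 33, 22]
[1, 9, 33] [24, 6, 22]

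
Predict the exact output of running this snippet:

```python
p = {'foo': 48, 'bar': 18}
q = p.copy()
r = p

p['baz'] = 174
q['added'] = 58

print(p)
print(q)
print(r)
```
{'foo': 48, 'bar': 18, 'baz': 174}
{'foo': 48, 'bar': 18, 'added': 58}
{'foo': 48, 'bar': 18, 'baz': 174}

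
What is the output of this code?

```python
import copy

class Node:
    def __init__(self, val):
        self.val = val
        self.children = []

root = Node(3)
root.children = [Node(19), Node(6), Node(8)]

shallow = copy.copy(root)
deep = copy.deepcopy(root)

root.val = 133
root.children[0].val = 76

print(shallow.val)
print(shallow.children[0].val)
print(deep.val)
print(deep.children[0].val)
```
3
76
3
19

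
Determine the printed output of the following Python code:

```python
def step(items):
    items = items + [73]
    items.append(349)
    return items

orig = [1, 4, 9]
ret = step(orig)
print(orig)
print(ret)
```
[1, 4, 9]
[1, 4, 9, 73, 349]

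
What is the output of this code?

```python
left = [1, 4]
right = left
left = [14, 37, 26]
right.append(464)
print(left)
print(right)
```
[14, 37, 26]
[1, 4, 464]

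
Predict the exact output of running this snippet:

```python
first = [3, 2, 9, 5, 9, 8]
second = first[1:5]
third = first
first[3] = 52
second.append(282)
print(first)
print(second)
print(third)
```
[3, 2, 9, 52, 9, 8]
[2, 9, 5, 9, 282]
[3, 2, 9, 52, 9, 8]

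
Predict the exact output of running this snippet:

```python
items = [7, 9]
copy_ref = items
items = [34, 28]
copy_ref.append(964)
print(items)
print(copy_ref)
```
[34, 28]
[7, 9, 964]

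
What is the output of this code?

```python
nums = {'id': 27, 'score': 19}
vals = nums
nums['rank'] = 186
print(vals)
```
{'id': 27, 'score': 19, 'rank': 186}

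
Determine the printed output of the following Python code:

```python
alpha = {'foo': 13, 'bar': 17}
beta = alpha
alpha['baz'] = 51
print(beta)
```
{'foo': 13, 'bar': 17, 'baz': 51}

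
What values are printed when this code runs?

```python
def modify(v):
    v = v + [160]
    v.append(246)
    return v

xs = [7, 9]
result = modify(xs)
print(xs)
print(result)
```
[7, 9]
[7, 9, 160, 246]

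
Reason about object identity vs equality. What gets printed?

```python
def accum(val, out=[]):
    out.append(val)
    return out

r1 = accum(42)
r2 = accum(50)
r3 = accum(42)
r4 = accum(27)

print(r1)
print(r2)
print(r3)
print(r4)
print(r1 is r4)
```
[42, 50, 42, 27]
[42, 50, 42, 27]
[42, 50, 42, 27]
[42, 50, 42, 27]
True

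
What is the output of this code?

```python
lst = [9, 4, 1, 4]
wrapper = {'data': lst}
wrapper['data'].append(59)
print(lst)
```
[9, 4, 1, 4, 59]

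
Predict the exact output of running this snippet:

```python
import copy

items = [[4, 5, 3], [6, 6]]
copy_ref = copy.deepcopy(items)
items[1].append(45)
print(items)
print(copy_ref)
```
[[4, 5, 3], [6, 6, 45]]
[[4, 5, 3], [6, 6]]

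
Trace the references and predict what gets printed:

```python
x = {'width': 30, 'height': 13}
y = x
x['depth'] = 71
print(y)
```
{'width': 30, 'height': 13, 'depth': 71}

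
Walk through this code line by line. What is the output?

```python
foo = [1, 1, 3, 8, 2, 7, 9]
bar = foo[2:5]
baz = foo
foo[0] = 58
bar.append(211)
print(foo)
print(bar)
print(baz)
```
[58, 1, 3, 8, 2, 7, 9]
[3, 8, 2, 211]
[58, 1, 3, 8, 2, 7, 9]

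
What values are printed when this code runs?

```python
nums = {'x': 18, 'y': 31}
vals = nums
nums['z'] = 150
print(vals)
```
{'x': 18, 'y': 31, 'z': 150}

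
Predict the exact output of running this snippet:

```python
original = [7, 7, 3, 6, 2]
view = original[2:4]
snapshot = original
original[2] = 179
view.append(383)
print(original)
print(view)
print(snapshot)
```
[7, 7, 179, 6, 2]
[3, 6, 383]
[7, 7, 179, 6, 2]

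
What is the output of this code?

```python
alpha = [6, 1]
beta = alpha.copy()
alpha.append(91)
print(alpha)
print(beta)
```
[6, 1, 91]
[6, 1]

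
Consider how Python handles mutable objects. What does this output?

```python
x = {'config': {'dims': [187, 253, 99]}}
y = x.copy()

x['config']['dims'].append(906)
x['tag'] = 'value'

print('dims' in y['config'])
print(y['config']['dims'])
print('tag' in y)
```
True
[187, 253, 99, 906]
False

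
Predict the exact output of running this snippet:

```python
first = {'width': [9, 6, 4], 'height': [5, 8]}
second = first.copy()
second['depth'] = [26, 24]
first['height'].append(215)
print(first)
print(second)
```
{'width': [9, 6, 4], 'height': [5, 8, 215]}
{'width': [9, 6, 4], 'height': [5, 8, 215], 'depth': [26, 24]}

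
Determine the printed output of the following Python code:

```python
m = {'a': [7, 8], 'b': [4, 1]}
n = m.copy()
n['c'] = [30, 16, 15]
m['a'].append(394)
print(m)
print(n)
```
{'a': [7, 8, 394], 'b': [4, 1]}
{'a': [7, 8, 394], 'b': [4, 1], 'c': [30, 16, 15]}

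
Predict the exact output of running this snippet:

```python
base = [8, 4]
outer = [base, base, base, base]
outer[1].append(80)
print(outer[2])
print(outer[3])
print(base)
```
[8, 4, 80]
[8, 4, 80]
[8, 4, 80]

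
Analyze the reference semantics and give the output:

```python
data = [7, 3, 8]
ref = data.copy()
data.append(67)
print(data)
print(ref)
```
[7, 3, 8, 67]
[7, 3, 8]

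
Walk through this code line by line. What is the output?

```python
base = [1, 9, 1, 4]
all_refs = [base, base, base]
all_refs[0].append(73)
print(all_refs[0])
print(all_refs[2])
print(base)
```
[1, 9, 1, 4, 73]
[1, 9, 1, 4, 73]
[1, 9, 1, 4, 73]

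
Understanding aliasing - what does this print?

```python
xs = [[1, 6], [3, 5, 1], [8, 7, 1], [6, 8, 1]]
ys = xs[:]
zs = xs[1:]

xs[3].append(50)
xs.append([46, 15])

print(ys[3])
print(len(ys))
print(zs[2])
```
[6, 8, 1, 50]
4
[6, 8, 1, 50]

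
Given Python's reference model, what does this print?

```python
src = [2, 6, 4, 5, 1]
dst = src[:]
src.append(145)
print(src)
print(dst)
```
[2, 6, 4, 5, 1, 145]
[2, 6, 4, 5, 1]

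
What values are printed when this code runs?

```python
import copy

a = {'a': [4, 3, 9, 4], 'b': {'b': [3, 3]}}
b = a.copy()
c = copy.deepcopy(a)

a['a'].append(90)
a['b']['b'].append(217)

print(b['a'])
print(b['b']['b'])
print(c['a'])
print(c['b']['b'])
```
[4, 3, 9, 4, 90]
[3, 3, 217]
[4, 3, 9, 4]
[3, 3]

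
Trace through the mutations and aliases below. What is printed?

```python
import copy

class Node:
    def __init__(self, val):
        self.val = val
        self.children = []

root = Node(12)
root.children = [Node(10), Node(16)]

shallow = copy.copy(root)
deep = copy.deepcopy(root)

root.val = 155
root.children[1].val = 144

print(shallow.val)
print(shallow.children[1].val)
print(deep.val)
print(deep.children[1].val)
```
12
144
12
16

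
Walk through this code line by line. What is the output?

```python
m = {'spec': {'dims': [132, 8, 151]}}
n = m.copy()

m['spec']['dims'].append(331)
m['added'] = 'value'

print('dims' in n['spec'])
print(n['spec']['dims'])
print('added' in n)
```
True
[132, 8, 151, 331]
False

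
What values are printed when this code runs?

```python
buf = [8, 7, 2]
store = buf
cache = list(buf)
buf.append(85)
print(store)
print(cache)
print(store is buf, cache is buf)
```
[8, 7, 2, 85]
[8, 7, 2]
True False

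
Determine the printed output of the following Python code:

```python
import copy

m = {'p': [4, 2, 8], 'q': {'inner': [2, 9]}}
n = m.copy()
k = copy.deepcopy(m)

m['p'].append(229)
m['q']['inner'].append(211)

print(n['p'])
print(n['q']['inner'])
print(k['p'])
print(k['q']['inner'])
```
[4, 2, 8, 229]
[2, 9, 211]
[4, 2, 8]
[2, 9]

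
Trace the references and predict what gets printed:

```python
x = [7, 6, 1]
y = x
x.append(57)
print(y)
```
[7, 6, 1, 57]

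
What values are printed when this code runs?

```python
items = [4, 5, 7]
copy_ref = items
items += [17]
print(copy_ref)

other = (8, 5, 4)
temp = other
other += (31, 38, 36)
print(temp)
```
[4, 5, 7, 17]
(8, 5, 4)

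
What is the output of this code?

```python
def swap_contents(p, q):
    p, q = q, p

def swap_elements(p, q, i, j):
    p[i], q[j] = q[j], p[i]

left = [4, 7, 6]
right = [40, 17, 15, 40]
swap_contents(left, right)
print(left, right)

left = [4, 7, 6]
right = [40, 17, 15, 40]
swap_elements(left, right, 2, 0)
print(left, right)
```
[4, 7, 6] [40, 17, 15, 40]
[4, 7, 40] [6, 17, 15, 40]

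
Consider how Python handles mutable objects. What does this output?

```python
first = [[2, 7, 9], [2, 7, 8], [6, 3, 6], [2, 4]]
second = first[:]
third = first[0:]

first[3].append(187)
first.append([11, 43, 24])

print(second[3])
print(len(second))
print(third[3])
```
[2, 4, 187]
4
[2, 4, 187]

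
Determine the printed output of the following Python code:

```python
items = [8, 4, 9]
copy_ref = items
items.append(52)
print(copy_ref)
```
[8, 4, 9, 52]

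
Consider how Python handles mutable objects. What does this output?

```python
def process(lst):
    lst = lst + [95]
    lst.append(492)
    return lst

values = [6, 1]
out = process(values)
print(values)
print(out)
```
[6, 1]
[6, 1, 95, 492]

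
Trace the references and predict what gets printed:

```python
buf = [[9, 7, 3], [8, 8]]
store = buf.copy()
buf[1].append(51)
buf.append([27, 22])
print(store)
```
[[9, 7, 3], [8, 8, 51]]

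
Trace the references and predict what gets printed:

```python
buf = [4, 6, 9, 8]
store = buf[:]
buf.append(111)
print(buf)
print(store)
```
[4, 6, 9, 8, 111]
[4, 6, 9, 8]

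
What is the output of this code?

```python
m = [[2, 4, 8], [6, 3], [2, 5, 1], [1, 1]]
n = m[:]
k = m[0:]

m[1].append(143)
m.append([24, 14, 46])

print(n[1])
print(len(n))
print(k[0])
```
[6, 3, 143]
4
[2, 4, 8]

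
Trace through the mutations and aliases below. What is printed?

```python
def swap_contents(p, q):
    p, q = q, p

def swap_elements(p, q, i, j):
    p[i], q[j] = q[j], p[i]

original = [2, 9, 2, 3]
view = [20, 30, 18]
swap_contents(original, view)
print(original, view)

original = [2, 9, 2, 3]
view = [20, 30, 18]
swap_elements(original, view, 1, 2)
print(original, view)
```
[2, 9, 2, 3] [20, 30, 18]
[2, 18, 2, 3] [20, 30, 9]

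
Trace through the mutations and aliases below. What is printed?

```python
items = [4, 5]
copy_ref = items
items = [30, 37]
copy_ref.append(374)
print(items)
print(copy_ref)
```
[30, 37]
[4, 5, 374]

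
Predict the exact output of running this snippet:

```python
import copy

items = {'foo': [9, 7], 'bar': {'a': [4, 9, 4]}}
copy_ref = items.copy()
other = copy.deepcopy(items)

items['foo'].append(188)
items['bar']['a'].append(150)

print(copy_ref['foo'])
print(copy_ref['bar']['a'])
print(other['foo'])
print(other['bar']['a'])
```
[9, 7, 188]
[4, 9, 4, 150]
[9, 7]
[4, 9, 4]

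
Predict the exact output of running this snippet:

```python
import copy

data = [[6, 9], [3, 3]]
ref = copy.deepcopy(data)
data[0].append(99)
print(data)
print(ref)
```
[[6, 9, 99], [3, 3]]
[[6, 9], [3, 3]]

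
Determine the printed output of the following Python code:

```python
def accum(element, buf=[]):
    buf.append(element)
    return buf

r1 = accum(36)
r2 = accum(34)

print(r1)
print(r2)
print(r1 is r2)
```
[36, 34]
[36, 34]
True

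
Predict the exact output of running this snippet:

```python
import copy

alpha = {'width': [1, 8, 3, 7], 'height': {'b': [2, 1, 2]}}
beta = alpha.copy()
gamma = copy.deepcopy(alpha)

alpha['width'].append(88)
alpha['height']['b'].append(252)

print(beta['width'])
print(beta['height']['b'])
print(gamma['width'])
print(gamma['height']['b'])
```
[1, 8, 3, 7, 88]
[2, 1, 2, 252]
[1, 8, 3, 7]
[2, 1, 2]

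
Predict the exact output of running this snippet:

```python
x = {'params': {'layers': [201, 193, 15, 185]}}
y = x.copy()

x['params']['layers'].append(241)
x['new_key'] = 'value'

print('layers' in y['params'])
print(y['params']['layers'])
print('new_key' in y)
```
True
[201, 193, 15, 185, 241]
False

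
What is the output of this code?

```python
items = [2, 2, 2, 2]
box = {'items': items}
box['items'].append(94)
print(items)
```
[2, 2, 2, 2, 94]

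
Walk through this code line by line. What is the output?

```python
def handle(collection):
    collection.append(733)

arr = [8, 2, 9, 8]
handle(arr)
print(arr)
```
[8, 2, 9, 8, 733]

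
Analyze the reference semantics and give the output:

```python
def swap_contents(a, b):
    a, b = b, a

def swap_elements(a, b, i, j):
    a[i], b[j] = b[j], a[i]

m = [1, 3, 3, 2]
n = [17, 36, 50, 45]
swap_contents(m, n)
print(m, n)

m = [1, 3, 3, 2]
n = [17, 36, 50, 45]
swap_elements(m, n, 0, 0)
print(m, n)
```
[1, 3, 3, 2] [17, 36, 50, 45]
[17, 3, 3, 2] [1, 36, 50, 45]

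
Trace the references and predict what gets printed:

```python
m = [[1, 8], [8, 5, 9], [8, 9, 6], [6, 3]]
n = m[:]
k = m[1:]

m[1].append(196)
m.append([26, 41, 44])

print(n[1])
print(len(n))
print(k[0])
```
[8, 5, 9, 196]
4
[8, 5, 9, 196]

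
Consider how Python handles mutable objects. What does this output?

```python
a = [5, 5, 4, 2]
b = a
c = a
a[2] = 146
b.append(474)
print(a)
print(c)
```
[5, 5, 146, 2, 474]
[5, 5, 146, 2, 474]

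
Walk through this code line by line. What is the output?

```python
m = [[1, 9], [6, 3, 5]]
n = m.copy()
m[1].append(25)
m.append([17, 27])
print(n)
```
[[1, 9], [6, 3, 5, 25]]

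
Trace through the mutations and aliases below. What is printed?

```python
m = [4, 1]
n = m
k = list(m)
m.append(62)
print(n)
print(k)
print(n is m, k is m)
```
[4, 1, 62]
[4, 1]
True False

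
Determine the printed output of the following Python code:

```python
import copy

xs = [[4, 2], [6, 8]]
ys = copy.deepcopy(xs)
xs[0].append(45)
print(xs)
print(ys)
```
[[4, 2, 45], [6, 8]]
[[4, 2], [6, 8]]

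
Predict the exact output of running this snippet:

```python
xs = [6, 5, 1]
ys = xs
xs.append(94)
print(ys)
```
[6, 5, 1, 94]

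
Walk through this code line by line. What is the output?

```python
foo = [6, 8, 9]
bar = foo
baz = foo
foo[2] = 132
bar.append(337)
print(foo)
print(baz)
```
[6, 8, 132, 337]
[6, 8, 132, 337]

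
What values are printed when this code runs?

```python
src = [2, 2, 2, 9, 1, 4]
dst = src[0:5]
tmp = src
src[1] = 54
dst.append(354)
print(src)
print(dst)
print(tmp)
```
[2, 54, 2, 9, 1, 4]
[2, 2, 2, 9, 1, 354]
[2, 54, 2, 9, 1, 4]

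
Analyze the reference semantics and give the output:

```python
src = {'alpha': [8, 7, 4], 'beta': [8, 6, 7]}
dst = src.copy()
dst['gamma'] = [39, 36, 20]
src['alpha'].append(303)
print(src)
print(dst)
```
{'alpha': [8, 7, 4, 303], 'beta': [8, 6, 7]}
{'alpha': [8, 7, 4, 303], 'beta': [8, 6, 7], 'gamma': [39, 36, 20]}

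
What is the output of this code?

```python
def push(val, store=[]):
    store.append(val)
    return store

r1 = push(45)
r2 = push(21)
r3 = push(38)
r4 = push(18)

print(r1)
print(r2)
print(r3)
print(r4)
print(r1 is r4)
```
[45, 21, 38, 18]
[45, 21, 38, 18]
[45, 21, 38, 18]
[45, 21, 38, 18]
True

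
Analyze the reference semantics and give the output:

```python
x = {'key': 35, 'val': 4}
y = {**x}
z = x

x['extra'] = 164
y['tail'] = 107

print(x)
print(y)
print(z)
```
{'key': 35, 'val': 4, 'extra': 164}
{'key': 35, 'val': 4, 'tail': 107}
{'key': 35, 'val': 4, 'extra': 164}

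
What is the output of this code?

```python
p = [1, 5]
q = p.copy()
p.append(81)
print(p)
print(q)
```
[1, 5, 81]
[1, 5]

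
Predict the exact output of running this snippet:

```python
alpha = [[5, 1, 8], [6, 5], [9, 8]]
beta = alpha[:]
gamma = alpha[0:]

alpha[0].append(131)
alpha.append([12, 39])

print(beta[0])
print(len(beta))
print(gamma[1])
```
[5, 1, 8, 131]
3
[6, 5]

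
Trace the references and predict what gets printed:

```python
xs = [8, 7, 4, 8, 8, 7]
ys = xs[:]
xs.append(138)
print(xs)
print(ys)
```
[8, 7, 4, 8, 8, 7, 138]
[8, 7, 4, 8, 8, 7]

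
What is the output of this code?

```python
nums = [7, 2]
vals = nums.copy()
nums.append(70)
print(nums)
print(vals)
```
[7, 2, 70]
[7, 2]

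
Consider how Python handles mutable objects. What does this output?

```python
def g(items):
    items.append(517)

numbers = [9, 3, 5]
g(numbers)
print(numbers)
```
[9, 3, 5, 517]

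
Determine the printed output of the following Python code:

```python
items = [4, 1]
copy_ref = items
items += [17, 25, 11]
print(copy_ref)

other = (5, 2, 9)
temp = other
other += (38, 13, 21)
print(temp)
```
[4, 1, 17, 25, 11]
(5, 2, 9)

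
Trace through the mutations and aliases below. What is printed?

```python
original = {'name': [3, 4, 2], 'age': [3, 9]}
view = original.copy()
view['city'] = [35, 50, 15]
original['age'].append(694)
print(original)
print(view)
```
{'name': [3, 4, 2], 'age': [3, 9, 694]}
{'name': [3, 4, 2], 'age': [3, 9, 694], 'city': [35, 50, 15]}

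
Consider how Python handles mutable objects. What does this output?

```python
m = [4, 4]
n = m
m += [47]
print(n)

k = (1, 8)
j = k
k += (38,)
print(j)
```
[4, 4, 47]
(1, 8)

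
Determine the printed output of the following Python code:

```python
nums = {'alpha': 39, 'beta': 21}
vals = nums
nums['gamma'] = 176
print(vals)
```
{'alpha': 39, 'beta': 21, 'gamma': 176}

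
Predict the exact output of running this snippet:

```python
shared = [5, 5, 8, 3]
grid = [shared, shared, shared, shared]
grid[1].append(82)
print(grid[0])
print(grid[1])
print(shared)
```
[5, 5, 8, 3, 82]
[5, 5, 8, 3, 82]
[5, 5, 8, 3, 82]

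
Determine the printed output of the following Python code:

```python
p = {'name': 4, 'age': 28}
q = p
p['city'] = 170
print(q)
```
{'name': 4, 'age': 28, 'city': 170}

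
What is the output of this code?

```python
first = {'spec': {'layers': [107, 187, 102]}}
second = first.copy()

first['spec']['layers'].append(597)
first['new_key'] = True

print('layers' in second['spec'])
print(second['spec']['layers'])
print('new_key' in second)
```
True
[107, 187, 102, 597]
False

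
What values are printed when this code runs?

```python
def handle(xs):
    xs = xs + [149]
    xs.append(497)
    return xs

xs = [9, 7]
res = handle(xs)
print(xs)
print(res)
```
[9, 7]
[9, 7, 149, 497]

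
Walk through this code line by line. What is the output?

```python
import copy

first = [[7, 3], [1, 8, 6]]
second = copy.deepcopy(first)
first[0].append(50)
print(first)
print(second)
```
[[7, 3, 50], [1, 8, 6]]
[[7, 3], [1, 8, 6]]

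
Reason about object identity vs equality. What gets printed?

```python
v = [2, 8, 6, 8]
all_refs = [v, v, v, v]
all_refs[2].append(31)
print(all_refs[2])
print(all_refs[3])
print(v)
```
[2, 8, 6, 8, 31]
[2, 8, 6, 8, 31]
[2, 8, 6, 8, 31]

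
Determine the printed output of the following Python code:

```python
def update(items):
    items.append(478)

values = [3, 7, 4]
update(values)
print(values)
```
[3, 7, 4, 478]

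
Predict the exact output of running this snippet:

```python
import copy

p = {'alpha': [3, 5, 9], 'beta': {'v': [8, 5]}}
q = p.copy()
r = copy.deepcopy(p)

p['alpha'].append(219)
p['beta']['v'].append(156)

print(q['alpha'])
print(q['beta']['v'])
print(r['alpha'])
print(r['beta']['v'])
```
[3, 5, 9, 219]
[8, 5, 156]
[3, 5, 9]
[8, 5]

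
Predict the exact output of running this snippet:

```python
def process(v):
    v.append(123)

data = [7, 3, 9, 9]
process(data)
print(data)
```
[7, 3, 9, 9, 123]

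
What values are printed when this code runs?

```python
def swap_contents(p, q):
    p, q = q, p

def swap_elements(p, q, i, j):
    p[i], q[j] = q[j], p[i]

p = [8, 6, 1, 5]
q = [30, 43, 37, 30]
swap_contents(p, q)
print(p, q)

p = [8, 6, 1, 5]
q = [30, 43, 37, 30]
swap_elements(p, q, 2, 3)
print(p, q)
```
[8, 6, 1, 5] [30, 43, 37, 30]
[8, 6, 30, 5] [30, 43, 37, 1]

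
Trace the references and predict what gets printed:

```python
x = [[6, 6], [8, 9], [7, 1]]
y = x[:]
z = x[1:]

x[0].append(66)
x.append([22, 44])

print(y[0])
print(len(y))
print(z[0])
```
[6, 6, 66]
3
[8, 9]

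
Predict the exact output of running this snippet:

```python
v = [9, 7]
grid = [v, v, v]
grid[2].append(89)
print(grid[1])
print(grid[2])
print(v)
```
[9, 7, 89]
[9, 7, 89]
[9, 7, 89]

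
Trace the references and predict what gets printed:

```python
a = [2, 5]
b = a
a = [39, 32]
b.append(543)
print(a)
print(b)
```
[39, 32]
[2, 5, 543]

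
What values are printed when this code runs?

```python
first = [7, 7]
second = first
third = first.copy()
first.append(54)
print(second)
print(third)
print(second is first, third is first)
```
[7, 7, 54]
[7, 7]
True False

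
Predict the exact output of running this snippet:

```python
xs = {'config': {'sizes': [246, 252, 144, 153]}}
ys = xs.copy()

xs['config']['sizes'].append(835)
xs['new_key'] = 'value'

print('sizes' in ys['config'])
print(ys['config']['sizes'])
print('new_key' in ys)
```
True
[246, 252, 144, 153, 835]
False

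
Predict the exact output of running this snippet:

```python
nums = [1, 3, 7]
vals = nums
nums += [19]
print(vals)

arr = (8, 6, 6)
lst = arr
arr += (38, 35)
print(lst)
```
[1, 3, 7, 19]
(8, 6, 6)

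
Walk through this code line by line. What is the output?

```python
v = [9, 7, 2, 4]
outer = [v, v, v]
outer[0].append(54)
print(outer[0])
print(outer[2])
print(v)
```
[9, 7, 2, 4, 54]
[9, 7, 2, 4, 54]
[9, 7, 2, 4, 54]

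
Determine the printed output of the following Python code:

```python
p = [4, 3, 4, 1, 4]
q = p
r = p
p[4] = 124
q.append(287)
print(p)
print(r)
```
[4, 3, 4, 1, 124, 287]
[4, 3, 4, 1, 124, 287]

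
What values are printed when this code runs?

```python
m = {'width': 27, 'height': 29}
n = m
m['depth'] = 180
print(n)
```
{'width': 27, 'height': 29, 'depth': 180}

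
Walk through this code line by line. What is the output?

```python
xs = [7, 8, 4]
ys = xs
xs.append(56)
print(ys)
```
[7, 8, 4, 56]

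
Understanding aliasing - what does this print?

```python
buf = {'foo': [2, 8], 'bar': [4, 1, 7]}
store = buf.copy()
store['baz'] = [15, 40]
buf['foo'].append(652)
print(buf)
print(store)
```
{'foo': [2, 8, 652], 'bar': [4, 1, 7]}
{'foo': [2, 8, 652], 'bar': [4, 1, 7], 'baz': [15, 40]}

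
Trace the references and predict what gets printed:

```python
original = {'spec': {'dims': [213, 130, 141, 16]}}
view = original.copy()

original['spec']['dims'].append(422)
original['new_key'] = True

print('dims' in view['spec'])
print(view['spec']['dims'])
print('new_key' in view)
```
True
[213, 130, 141, 16, 422]
False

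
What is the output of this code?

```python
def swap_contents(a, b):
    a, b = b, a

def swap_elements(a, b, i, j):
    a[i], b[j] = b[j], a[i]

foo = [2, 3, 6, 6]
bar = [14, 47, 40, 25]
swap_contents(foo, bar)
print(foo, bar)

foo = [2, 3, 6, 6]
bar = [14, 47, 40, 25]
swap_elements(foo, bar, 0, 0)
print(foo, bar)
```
[2, 3, 6, 6] [14, 47, 40, 25]
[14, 3, 6, 6] [2, 47, 40, 25]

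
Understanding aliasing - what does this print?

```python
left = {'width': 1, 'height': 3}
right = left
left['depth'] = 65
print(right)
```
{'width': 1, 'height': 3, 'depth': 65}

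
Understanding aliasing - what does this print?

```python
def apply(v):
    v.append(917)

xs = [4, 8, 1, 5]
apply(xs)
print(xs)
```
[4, 8, 1, 5, 917]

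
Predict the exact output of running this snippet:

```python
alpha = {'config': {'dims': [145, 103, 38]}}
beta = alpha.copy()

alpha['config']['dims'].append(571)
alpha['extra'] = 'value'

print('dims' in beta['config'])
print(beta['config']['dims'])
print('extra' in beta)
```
True
[145, 103, 38, 571]
False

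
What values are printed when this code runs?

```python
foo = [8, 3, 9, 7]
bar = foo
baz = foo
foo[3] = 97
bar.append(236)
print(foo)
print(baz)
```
[8, 3, 9, 97, 236]
[8, 3, 9, 97, 236]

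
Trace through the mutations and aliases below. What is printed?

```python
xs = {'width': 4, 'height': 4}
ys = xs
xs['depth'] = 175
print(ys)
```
{'width': 4, 'height': 4, 'depth': 175}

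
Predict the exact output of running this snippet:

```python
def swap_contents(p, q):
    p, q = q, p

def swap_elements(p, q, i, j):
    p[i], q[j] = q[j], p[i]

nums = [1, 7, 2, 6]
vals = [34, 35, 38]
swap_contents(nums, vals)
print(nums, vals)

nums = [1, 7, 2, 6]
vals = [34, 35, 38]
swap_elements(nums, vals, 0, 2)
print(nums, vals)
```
[1, 7, 2, 6] [34, 35, 38]
[38, 7, 2, 6] [34, 35, 1]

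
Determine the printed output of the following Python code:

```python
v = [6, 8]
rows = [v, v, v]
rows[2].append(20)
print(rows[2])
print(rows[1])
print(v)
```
[6, 8, 20]
[6, 8, 20]
[6, 8, 20]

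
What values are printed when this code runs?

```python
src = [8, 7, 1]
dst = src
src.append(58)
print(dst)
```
[8, 7, 1, 58]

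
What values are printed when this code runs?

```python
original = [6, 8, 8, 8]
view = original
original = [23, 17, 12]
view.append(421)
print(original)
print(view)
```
[23, 17, 12]
[6, 8, 8, 8, 421]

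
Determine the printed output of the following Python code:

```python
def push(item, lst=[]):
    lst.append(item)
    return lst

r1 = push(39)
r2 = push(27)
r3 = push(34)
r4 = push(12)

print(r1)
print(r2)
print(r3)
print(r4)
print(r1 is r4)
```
[39, 27, 34, 12]
[39, 27, 34, 12]
[39, 27, 34, 12]
[39, 27, 34, 12]
True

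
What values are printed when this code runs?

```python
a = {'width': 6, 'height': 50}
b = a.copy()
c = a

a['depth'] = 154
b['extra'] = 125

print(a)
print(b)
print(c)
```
{'width': 6, 'height': 50, 'depth': 154}
{'width': 6, 'height': 50, 'extra': 125}
{'width': 6, 'height': 50, 'depth': 154}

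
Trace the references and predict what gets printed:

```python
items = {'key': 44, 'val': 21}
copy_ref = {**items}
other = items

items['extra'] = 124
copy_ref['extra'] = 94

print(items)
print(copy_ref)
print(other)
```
{'key': 44, 'val': 21, 'extra': 124}
{'key': 44, 'val': 21, 'extra': 94}
{'key': 44, 'val': 21, 'extra': 124}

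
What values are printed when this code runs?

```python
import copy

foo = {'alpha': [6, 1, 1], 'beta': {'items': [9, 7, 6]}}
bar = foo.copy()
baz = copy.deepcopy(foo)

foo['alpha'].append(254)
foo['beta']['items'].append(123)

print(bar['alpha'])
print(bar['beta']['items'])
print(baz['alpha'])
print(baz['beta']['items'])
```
[6, 1, 1, 254]
[9, 7, 6, 123]
[6, 1, 1]
[9, 7, 6]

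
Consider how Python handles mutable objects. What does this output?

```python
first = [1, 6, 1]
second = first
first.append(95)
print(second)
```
[1, 6, 1, 95]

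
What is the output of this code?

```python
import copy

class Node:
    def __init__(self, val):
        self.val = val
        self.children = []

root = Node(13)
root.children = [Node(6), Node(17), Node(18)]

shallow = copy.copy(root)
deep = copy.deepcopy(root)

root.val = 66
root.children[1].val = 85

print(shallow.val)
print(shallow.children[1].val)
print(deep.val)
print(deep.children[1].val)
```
13
85
13
17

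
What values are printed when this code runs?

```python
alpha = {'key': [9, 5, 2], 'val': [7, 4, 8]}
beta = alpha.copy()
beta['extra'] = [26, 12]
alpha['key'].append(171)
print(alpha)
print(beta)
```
{'key': [9, 5, 2, 171], 'val': [7, 4, 8]}
{'key': [9, 5, 2, 171], 'val': [7, 4, 8], 'extra': [26, 12]}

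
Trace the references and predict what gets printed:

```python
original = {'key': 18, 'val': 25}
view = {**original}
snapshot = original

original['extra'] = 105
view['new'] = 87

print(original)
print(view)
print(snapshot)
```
{'key': 18, 'val': 25, 'extra': 105}
{'key': 18, 'val': 25, 'new': 87}
{'key': 18, 'val': 25, 'extra': 105}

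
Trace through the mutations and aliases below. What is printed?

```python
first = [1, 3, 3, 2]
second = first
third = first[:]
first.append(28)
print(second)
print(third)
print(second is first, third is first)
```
[1, 3, 3, 2, 28]
[1, 3, 3, 2]
True False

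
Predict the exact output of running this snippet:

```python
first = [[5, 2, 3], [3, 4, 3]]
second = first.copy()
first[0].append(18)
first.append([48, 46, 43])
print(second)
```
[[5, 2, 3, 18], [3, 4, 3]]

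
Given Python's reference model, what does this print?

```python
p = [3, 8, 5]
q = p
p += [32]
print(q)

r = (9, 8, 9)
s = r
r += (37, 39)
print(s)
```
[3, 8, 5, 32]
(9, 8, 9)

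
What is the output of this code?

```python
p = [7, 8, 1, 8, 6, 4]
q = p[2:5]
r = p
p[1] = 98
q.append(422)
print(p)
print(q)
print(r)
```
[7, 98, 1, 8, 6, 4]
[1, 8, 6, 422]
[7, 98, 1, 8, 6, 4]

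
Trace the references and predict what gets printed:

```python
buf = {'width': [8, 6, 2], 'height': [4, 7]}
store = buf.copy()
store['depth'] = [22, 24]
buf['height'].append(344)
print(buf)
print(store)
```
{'width': [8, 6, 2], 'height': [4, 7, 344]}
{'width': [8, 6, 2], 'height': [4, 7, 344], 'depth': [22, 24]}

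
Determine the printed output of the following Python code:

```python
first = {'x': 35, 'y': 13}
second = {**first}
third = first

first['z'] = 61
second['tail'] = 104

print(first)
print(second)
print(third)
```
{'x': 35, 'y': 13, 'z': 61}
{'x': 35, 'y': 13, 'tail': 104}
{'x': 35, 'y': 13, 'z': 61}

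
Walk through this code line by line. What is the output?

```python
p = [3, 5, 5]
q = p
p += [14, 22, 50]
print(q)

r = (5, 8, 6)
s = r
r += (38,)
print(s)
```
[3, 5, 5, 14, 22, 50]
(5, 8, 6)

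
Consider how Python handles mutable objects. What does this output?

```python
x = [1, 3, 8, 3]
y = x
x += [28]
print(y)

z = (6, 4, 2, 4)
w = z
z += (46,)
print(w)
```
[1, 3, 8, 3, 28]
(6, 4, 2, 4)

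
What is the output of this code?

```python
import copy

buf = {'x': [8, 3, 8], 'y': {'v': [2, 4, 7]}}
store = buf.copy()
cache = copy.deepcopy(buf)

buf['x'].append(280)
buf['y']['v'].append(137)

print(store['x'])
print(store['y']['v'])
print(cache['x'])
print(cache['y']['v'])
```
[8, 3, 8, 280]
[2, 4, 7, 137]
[8, 3, 8]
[2, 4, 7]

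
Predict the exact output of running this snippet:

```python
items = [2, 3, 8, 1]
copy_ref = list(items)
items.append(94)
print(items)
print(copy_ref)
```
[2, 3, 8, 1, 94]
[2, 3, 8, 1]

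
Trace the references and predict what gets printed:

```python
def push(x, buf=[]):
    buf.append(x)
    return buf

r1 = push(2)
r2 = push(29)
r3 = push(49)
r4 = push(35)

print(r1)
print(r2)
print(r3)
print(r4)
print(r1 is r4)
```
[2, 29, 49, 35]
[2, 29, 49, 35]
[2, 29, 49, 35]
[2, 29, 49, 35]
True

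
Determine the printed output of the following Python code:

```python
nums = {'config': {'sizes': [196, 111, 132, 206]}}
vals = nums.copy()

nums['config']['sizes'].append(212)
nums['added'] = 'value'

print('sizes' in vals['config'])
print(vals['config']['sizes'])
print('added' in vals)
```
True
[196, 111, 132, 206, 212]
False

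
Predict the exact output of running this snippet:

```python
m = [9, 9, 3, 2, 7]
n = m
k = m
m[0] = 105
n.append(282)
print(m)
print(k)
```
[105, 9, 3, 2, 7, 282]
[105, 9, 3, 2, 7, 282]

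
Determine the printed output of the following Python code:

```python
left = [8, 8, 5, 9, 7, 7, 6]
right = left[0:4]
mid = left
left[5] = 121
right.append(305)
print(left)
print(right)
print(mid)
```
[8, 8, 5, 9, 7, 121, 6]
[8, 8, 5, 9, 305]
[8, 8, 5, 9, 7, 121, 6]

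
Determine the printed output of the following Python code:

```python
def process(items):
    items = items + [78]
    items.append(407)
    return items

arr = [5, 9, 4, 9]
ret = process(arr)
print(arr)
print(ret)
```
[5, 9, 4, 9]
[5, 9, 4, 9, 78, 407]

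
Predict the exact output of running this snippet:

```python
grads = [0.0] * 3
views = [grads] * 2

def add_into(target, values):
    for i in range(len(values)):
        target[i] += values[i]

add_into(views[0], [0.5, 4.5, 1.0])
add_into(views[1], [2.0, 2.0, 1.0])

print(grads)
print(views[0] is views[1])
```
[2.5, 6.5, 2.0]
True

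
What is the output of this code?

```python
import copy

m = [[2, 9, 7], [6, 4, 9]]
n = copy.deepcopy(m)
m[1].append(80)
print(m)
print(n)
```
[[2, 9, 7], [6, 4, 9, 80]]
[[2, 9, 7], [6, 4, 9]]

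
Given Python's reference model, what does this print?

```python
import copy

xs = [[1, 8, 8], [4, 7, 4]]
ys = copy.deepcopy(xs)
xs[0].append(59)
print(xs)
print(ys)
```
[[1, 8, 8, 59], [4, 7, 4]]
[[1, 8, 8], [4, 7, 4]]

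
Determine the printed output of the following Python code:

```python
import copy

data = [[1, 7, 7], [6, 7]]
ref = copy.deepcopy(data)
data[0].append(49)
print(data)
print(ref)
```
[[1, 7, 7, 49], [6, 7]]
[[1, 7, 7], [6, 7]]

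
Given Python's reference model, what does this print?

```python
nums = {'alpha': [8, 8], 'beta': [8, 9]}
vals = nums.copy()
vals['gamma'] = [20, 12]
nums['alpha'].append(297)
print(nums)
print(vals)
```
{'alpha': [8, 8, 297], 'beta': [8, 9]}
{'alpha': [8, 8, 297], 'beta': [8, 9], 'gamma': [20, 12]}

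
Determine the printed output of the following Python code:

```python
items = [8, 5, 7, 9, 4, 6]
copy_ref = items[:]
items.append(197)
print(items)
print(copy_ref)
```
[8, 5, 7, 9, 4, 6, 197]
[8, 5, 7, 9, 4, 6]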